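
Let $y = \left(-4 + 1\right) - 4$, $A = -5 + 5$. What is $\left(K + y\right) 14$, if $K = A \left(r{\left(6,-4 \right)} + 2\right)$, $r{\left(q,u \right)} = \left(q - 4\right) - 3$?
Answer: $-98$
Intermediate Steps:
$r{\left(q,u \right)} = -7 + q$ ($r{\left(q,u \right)} = \left(-4 + q\right) - 3 = -7 + q$)
$A = 0$
$y = -7$ ($y = -3 - 4 = -7$)
$K = 0$ ($K = 0 \left(\left(-7 + 6\right) + 2\right) = 0 \left(-1 + 2\right) = 0 \cdot 1 = 0$)
$\left(K + y\right) 14 = \left(0 - 7\right) 14 = \left(-7\right) 14 = -98$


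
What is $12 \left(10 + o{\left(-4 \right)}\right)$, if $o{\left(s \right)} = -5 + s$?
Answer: $12$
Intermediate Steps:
$12 \left(10 + o{\left(-4 \right)}\right) = 12 \left(10 - 9\right) = 12 \cdot 1 = 12$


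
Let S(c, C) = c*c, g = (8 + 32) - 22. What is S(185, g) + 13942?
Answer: 48167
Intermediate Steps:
g = 18 (g = 40 - 22 = 18)
S(c, C) = c²
S(185, g) + 13942 = 185² + 13942 = 34225 + 13942 = 48167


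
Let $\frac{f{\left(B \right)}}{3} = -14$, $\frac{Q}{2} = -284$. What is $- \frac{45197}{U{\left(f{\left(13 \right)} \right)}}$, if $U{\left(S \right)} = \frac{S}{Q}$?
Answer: $- \frac{12835948}{21} \approx -6.1124 \cdot 10^{5}$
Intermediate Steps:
$Q = -568$ ($Q = 2 \left(-284\right) = -568$)
$f{\left(B \right)} = -42$ ($f{\left(B \right)} = 3 \left(-14\right) = -42$)
$U{\left(S \right)} = - \frac{S}{568}$ ($U{\left(S \right)} = \frac{S}{-568} = S \left(- \frac{1}{568}\right) = - \frac{S}{568}$)
$- \frac{45197}{U{\left(f{\left(13 \right)} \right)}} = - \frac{45197}{\left(- \frac{1}{568}\right) \left(-42\right)} = - \frac{45197}{\frac{21}{284}} = \left(-45197\right) \frac{284}{21} = - \frac{12835948}{21}$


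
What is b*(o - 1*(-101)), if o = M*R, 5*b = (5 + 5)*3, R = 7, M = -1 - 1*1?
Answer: 522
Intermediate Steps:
M = -2 (M = -1 - 1 = -2)
b = 6 (b = ((5 + 5)*3)/5 = (10*3)/5 = (⅕)*30 = 6)
o = -14 (o = -2*7 = -14)
b*(o - 1*(-101)) = 6*(-14 - 1*(-101)) = 6*(-14 + 101) = 6*87 = 522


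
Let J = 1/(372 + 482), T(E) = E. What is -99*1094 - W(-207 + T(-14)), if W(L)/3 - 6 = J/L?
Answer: -20444421813/188734 ≈ -1.0832e+5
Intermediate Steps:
J = 1/854 ≈ 0.0011710
W(L) = 18 + 3/(854*L) (W(L) = 18 + 3*(1/(854*L)) = 18 + 3/(854*L))
-99*1094 - W(-207 + T(-14)) = -99*1094 - (18 + 3/(854*(-207 - 14))) = -108306 - (18 + (3/854)/(-221)) = -108306 - (18 + (3/854)*(-1/221)) = -108306 - (18 - 3/188734) = -108306 - 1*3397209/188734 = -108306 - 3397209/188734 = -20444421813/188734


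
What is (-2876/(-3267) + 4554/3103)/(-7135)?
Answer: -23802146/72331069635 ≈ -0.00032907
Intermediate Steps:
(-2876/(-3267) + 4554/3103)/(-7135) = (-2876*(-1/3267) + 4554*(1/3103))*(-1/7135) = (2876/3267 + 4554/3103)*(-1/7135) = (23802146/10137501)*(-1/7135) = -23802146/72331069635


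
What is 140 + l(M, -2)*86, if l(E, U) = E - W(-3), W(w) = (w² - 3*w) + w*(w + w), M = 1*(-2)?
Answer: -3128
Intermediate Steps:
M = -2
W(w) = -3*w + 3*w² (W(w) = (w² - 3*w) + w*(2*w) = (w² - 3*w) + 2*w² = -3*w + 3*w²)
l(E, U) = -36 + E (l(E, U) = E - 3*(-3)*(-1 - 3) = E - 3*(-3)*(-4) = E - 1*36 = E - 36 = -36 + E)
140 + l(M, -2)*86 = 140 + (-36 - 2)*86 = 140 - 38*86 = 140 - 3268 = -3128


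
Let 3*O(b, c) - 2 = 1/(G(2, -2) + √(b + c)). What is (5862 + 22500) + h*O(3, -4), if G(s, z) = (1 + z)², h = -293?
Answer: 168707/6 + 293*I/6 ≈ 28118.0 + 48.833*I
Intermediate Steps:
O(b, c) = ⅔ + 1/(3*(1 + √(b + c))) (O(b, c) = ⅔ + 1/(3*((1 - 2)² + √(b + c))) = ⅔ + 1/(3*((-1)² + √(b + c))) = ⅔ + 1/(3*(1 + √(b + c))))
(5862 + 22500) + h*O(3, -4) = (5862 + 22500) - 293*(3 + 2*√(3 - 4))/(3*(1 + √(3 - 4))) = 28362 - 293*(3 + 2*√(-1))/(3*(1 + √(-1))) = 28362 - 293*(3 + 2*I)/(3*(1 + I)) = 28362 - 293*(1 - I)/2*(3 + 2*I)/3 = 28362 - 293*(1 - I)*(3 + 2*I)/6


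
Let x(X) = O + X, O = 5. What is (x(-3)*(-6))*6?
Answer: -72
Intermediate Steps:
x(X) = 5 + X
(x(-3)*(-6))*6 = ((5 - 3)*(-6))*6 = (2*(-6))*6 = -12*6 = -72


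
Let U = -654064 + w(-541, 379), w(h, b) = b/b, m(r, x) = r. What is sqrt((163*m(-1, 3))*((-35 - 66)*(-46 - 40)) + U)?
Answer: I*sqrt(2069881) ≈ 1438.7*I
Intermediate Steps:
w(h, b) = 1
U = -654063 (U = -654064 + 1 = -654063)
sqrt((163*m(-1, 3))*((-35 - 66)*(-46 - 40)) + U) = sqrt((163*(-1))*((-35 - 66)*(-46 - 40)) - 654063) = sqrt(-(-16463)*(-86) - 654063) = sqrt(-163*8686 - 654063) = sqrt(-1415818 - 654063) = sqrt(-2069881) = I*sqrt(2069881)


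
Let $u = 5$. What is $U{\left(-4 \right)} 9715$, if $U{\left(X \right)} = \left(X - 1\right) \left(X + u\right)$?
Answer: $-48575$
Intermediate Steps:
$U{\left(X \right)} = \left(-1 + X\right) \left(5 + X\right)$ ($U{\left(X \right)} = \left(X - 1\right) \left(X + 5\right) = \left(-1 + X\right) \left(5 + X\right)$)
$U{\left(-4 \right)} 9715 = \left(-5 + \left(-4\right)^{2} + 4 \left(-4\right)\right) 9715 = \left(-5 + 16 - 16\right) 9715 = \left(-5\right) 9715 = -48575$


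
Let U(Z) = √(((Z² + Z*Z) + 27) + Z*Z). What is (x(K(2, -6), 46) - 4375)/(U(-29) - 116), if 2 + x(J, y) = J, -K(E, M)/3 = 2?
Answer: 254214/5453 + 21915*√102/10906 ≈ 66.913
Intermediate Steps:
K(E, M) = -6 (K(E, M) = -3*2 = -6)
x(J, y) = -2 + J
U(Z) = √(27 + 3*Z²) (U(Z) = √(((Z² + Z²) + 27) + Z²) = √((2*Z² + 27) + Z²) = √((27 + 2*Z²) + Z²) = √(27 + 3*Z²))
(x(K(2, -6), 46) - 4375)/(U(-29) - 116) = ((-2 - 6) - 4375)/(√(27 + 3*(-29)²) - 116) = (-8 - 4375)/(√(27 + 3*841) - 116) = -4383/(√(27 + 2523) - 116) = -4383/(√2550 - 116) = -4383/(5*√102 - 116) = -4383/(-116 + 5*√102)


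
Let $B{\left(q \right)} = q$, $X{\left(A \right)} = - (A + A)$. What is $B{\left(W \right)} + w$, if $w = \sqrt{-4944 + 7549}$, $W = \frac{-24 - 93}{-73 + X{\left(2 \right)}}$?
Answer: $\frac{117}{77} + \sqrt{2605} \approx 52.559$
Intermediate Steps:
$X{\left(A \right)} = - 2 A$
$W = \frac{117}{77}$ ($W = \frac{-24 - 93}{-73 - 4} = - \frac{117}{-73 - 4} = - \frac{117}{-77} = \left(-117\right) \left(- \frac{1}{77}\right) = \frac{117}{77} \approx 1.5195$)
$w = \sqrt{2605} \approx 51.039$
$B{\left(W \right)} + w = \frac{117}{77} + \sqrt{2605}$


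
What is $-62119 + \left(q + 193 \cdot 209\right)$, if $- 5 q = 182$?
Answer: $- \frac{109092}{5} \approx -21818.0$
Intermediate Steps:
$q = - \frac{182}{5}$ ($q = \left(- \frac{1}{5}\right) 182 = - \frac{182}{5} \approx -36.4$)
$-62119 + \left(q + 193 \cdot 209\right) = -62119 + \left(- \frac{182}{5} + 193 \cdot 209\right) = -62119 + \left(- \frac{182}{5} + 40337\right) = -62119 + \frac{201503}{5} = - \frac{109092}{5}$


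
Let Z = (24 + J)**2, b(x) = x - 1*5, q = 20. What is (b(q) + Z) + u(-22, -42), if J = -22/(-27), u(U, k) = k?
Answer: 429217/729 ≈ 588.78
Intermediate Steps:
b(x) = -5 + x (b(x) = x - 5 = -5 + x)
J = 22/27 (J = -22*(-1/27) = 22/27 ≈ 0.81481)
Z = 448900/729 (Z = (24 + 22/27)**2 = (670/27)**2 = 448900/729 ≈ 615.78)
(b(q) + Z) + u(-22, -42) = ((-5 + 20) + 448900/729) - 42 = (15 + 448900/729) - 42 = 459835/729 - 42 = 429217/729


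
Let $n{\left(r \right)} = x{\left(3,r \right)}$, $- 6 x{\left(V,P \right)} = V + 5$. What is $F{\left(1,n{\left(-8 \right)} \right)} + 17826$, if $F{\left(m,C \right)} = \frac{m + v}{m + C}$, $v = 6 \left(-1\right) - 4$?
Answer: $17853$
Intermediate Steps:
$x{\left(V,P \right)} = - \frac{5}{6} - \frac{V}{6}$ ($x{\left(V,P \right)} = - \frac{V + 5}{6} = - \frac{5 + V}{6} = - \frac{5}{6} - \frac{V}{6}$)
$n{\left(r \right)} = - \frac{4}{3}$ ($n{\left(r \right)} = - \frac{5}{6} - \frac{1}{2} = - \frac{4}{3}$)
$v = -10$ ($v = -6 - 4 = -10$)
$F{\left(m,C \right)} = \frac{-10 + m}{C + m}$ ($F{\left(m,C \right)} = \frac{m - 10}{m + C} = \frac{-10 + m}{C + m}$)
$F{\left(1,n{\left(-8 \right)} \right)} + 17826 = \frac{-10 + 1}{- \frac{4}{3} + 1} + 17826 = \frac{1}{- \frac{1}{3}} \left(-9\right) + 17826 = \left(-3\right) \left(-9\right) + 17826 = 27 + 17826 = 17853$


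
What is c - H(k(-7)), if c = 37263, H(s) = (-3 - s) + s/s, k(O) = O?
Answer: 37258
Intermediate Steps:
H(s) = -2 - s (H(s) = (-3 - s) + 1 = -2 - s)
c - H(k(-7)) = 37263 - (-2 - 1*(-7)) = 37263 - (-2 + 7) = 37263 - 1*5 = 37263 - 5 = 37258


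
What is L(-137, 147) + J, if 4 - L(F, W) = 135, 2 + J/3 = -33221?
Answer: -99800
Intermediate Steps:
J = -99669 (J = -6 + 3*(-33221) = -6 - 99663 = -99669)
L(F, W) = -131 (L(F, W) = 4 - 1*135 = 4 - 135 = -131)
L(-137, 147) + J = -131 - 99669 = -99800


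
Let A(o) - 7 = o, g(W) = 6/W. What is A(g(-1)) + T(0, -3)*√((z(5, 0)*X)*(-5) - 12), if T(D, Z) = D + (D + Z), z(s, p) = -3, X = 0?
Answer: 1 - 6*I*√3 ≈ 1.0 - 10.392*I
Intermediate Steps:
A(o) = 7 + o
T(D, Z) = Z + 2*D
A(g(-1)) + T(0, -3)*√((z(5, 0)*X)*(-5) - 12) = (7 + 6/(-1)) + (-3 + 2*0)*√(-3*0*(-5) - 12) = (7 + 6*(-1)) + (-3 + 0)*√(0*(-5) - 12) = (7 - 6) - 3*√(0 - 12) = 1 - 6*I*√3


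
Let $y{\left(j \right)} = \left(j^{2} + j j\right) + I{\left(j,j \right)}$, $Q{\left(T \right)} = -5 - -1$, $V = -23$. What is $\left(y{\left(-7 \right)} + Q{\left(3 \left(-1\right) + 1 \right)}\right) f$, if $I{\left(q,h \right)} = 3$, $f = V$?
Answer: $-2231$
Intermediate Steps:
$f = -23$
$Q{\left(T \right)} = -4$ ($Q{\left(T \right)} = -5 + 1 = -4$)
$y{\left(j \right)} = 3 + 2 j^{2}$ ($y{\left(j \right)} = \left(j^{2} + j j\right) + 3 = \left(j^{2} + j^{2}\right) + 3 = 2 j^{2} + 3 = 3 + 2 j^{2}$)
$\left(y{\left(-7 \right)} + Q{\left(3 \left(-1\right) + 1 \right)}\right) f = \left(\left(3 + 2 \left(-7\right)^{2}\right) - 4\right) \left(-23\right) = \left(\left(3 + 2 \cdot 49\right) - 4\right) \left(-23\right) = \left(\left(3 + 98\right) - 4\right) \left(-23\right) = \left(101 - 4\right) \left(-23\right) = 97 \left(-23\right) = -2231$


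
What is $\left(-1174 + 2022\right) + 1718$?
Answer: $2566$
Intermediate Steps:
$\left(-1174 + 2022\right) + 1718 = 848 + 1718 = 2566$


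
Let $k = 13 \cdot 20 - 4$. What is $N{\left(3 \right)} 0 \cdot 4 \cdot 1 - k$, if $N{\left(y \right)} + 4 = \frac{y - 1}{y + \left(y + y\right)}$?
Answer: $-256$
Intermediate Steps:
$N{\left(y \right)} = -4 + \frac{-1 + y}{3 y}$ ($N{\left(y \right)} = -4 + \frac{y - 1}{y + \left(y + y\right)} = -4 + \frac{-1 + y}{y + 2 y} = -4 + \frac{-1 + y}{3 y}$)
$k = 256$ ($k = 260 - 4 = 256$)
$N{\left(3 \right)} 0 \cdot 4 \cdot 1 - k = \frac{-1 - 33}{3 \cdot 3} \cdot 0 \cdot 4 \cdot 1 - 256 = \frac{1}{3} \cdot \frac{1}{3} \left(-1 - 33\right) 0 \cdot 1 - 256 = \frac{1}{3} \cdot \frac{1}{3} \left(-34\right) 0 - 256 = \left(- \frac{34}{9}\right) 0 - 256 = 0 - 256 = -256$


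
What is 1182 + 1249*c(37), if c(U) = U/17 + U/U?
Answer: 87540/17 ≈ 5149.4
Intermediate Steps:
c(U) = 1 + U/17 (c(U) = U*(1/17) + 1 = U/17 + 1 = 1 + U/17)
1182 + 1249*c(37) = 1182 + 1249*(1 + (1/17)*37) = 1182 + 1249*(1 + 37/17) = 1182 + 1249*(54/17) = 1182 + 67446/17 = 87540/17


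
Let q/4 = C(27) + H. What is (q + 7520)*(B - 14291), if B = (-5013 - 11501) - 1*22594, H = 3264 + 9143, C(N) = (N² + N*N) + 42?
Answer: -3372040052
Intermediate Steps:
C(N) = 42 + 2*N² (C(N) = (N² + N²) + 42 = 2*N² + 42 = 42 + 2*N²)
H = 12407
B = -39108 (B = -16514 - 22594 = -39108)
q = 55628 (q = 4*((42 + 2*27²) + 12407) = 4*((42 + 2*729) + 12407) = 4*((42 + 1458) + 12407) = 4*(1500 + 12407) = 4*13907 = 55628)
(q + 7520)*(B - 14291) = (55628 + 7520)*(-39108 - 14291) = 63148*(-53399) = -3372040052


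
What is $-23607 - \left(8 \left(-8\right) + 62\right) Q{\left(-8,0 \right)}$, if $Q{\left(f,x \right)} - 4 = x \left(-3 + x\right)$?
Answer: $-23599$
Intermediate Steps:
$Q{\left(f,x \right)} = 4 + x \left(-3 + x\right)$
$-23607 - \left(8 \left(-8\right) + 62\right) Q{\left(-8,0 \right)} = -23607 - \left(8 \left(-8\right) + 62\right) \left(4 + 0^{2} - 0\right) = -23607 - \left(-64 + 62\right) \left(4 + 0 + 0\right) = -23607 - \left(-2\right) 4 = -23607 - -8 = -23607 + 8 = -23599$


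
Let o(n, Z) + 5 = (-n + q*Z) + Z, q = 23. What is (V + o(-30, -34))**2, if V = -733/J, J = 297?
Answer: 55535635600/88209 ≈ 6.2959e+5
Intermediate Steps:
o(n, Z) = -5 - n + 24*Z (o(n, Z) = -5 + ((-n + 23*Z) + Z) = -5 + (-n + 24*Z) = -5 - n + 24*Z)
V = -733/297 ≈ -2.4680
(V + o(-30, -34))**2 = (-733/297 + (-5 - 1*(-30) + 24*(-34)))**2 = (-733/297 + (-5 + 30 - 816))**2 = (-733/297 - 791)**2 = (-235660/297)**2 = 55535635600/88209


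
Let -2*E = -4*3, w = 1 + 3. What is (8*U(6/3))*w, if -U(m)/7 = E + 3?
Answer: -2016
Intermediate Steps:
w = 4
E = 6 (E = -(-2)*3 = -½*(-12) = 6)
U(m) = -63 (U(m) = -7*(6 + 3) = -7*9 = -63)
(8*U(6/3))*w = (8*(-63))*4 = -504*4 = -2016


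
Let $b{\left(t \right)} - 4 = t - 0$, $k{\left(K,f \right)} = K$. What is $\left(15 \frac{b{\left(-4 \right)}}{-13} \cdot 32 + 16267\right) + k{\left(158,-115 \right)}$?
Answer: $16425$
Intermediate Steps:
$b{\left(t \right)} = 4 + t$ ($b{\left(t \right)} = 4 + \left(t - 0\right) = 4 + \left(t + 0\right) = 4 + t$)
$\left(15 \frac{b{\left(-4 \right)}}{-13} \cdot 32 + 16267\right) + k{\left(158,-115 \right)} = \left(15 \frac{4 - 4}{-13} \cdot 32 + 16267\right) + 158 = \left(15 \cdot 0 \left(- \frac{1}{13}\right) 32 + 16267\right) + 158 = \left(15 \cdot 0 \cdot 32 + 16267\right) + 158 = \left(0 \cdot 32 + 16267\right) + 158 = \left(0 + 16267\right) + 158 = 16267 + 158 = 16425$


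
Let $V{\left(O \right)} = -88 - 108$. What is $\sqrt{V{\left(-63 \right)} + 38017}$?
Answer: $\sqrt{37821} \approx 194.48$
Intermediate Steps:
$V{\left(O \right)} = -196$
$\sqrt{V{\left(-63 \right)} + 38017} = \sqrt{-196 + 38017} = \sqrt{37821}$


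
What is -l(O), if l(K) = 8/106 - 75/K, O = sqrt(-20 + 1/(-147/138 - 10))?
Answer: -4/53 - 75*I*sqrt(5205034)/10226 ≈ -0.075472 - 16.733*I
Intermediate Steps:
O = I*sqrt(5205034)/509 (O = sqrt(-20 + 1/(-147*1/138 - 10)) = sqrt(-20 + 1/(-49/46 - 10)) = sqrt(-20 + 1/(-509/46)) = sqrt(-20 - 46/509) = sqrt(-10226/509) = I*sqrt(5205034)/509 ≈ 4.4822*I)
l(K) = 4/53 - 75/K (l(K) = 8*(1/106) - 75/K = 4/53 - 75/K)
-l(O) = -(4/53 - 75*(-I*sqrt(5205034)/10226)) = -(4/53 - (-75)*I*sqrt(5205034)/10226) = -(4/53 + 75*I*sqrt(5205034)/10226) = -4/53 - 75*I*sqrt(5205034)/10226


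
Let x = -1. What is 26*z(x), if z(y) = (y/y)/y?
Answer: -26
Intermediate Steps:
z(y) = 1/y
26*z(x) = 26/(-1) = 26*(-1) = -26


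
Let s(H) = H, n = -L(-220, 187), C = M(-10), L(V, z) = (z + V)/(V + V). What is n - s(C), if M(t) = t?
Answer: 397/40 ≈ 9.9250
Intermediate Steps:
L(V, z) = (V + z)/(2*V) (L(V, z) = (V + z)/((2*V)) = (V + z)*(1/(2*V)) = (V + z)/(2*V))
C = -10
n = -3/40 (n = -(-220 + 187)/(2*(-220)) = -(-1)*(-33)/(2*220) = -1*3/40 = -3/40 ≈ -0.075000)
n - s(C) = -3/40 - 1*(-10) = -3/40 + 10 = 397/40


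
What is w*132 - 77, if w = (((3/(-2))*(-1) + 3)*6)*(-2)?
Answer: -7205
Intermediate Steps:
w = -54 (w = (((3*(-½))*(-1) + 3)*6)*(-2) = ((-3/2*(-1) + 3)*6)*(-2) = ((3/2 + 3)*6)*(-2) = ((9/2)*6)*(-2) = 27*(-2) = -54)
w*132 - 77 = -54*132 - 77 = -7128 - 77 = -7205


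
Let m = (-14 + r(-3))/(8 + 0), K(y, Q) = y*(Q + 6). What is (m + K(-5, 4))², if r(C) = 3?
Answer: 168921/64 ≈ 2639.4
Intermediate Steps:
K(y, Q) = y*(6 + Q)
m = -11/8 (m = (-14 + 3)/(8 + 0) = -11/8 ≈ -1.3750)
(m + K(-5, 4))² = (-11/8 - 5*(6 + 4))² = (-11/8 - 5*10)² = (-11/8 - 50)² = (-411/8)² = 168921/64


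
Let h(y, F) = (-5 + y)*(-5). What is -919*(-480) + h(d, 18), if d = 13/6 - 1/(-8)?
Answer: 10587205/24 ≈ 4.4113e+5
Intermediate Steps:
d = 55/24 (d = 13*(⅙) - 1*(-⅛) = 13/6 + ⅛ = 55/24 ≈ 2.2917)
h(y, F) = 25 - 5*y
-919*(-480) + h(d, 18) = -919*(-480) + (25 - 5*55/24) = 441120 + (25 - 275/24) = 441120 + 325/24 = 10587205/24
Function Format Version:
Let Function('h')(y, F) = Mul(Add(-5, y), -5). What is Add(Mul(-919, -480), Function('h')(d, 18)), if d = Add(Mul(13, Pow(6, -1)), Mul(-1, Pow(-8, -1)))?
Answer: Rational(10587205, 24) ≈ 4.4113e+5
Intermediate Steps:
d = Rational(55, 24) (d = Add(Mul(13, Rational(1, 6)), Mul(-1, Rational(-1, 8))) = Add(Rational(13, 6), Rational(1, 8)) = Rational(55, 24) ≈ 2.2917)
Function('h')(y, F) = Add(25, Mul(-5, y))
Add(Mul(-919, -480), Function('h')(d, 18)) = Add(Mul(-919, -480), Add(25, Mul(-5, Rational(55, 24)))) = Add(441120, Add(25, Rational(-275, 24))) = Add(441120, Rational(325, 24)) = Rational(10587205, 24)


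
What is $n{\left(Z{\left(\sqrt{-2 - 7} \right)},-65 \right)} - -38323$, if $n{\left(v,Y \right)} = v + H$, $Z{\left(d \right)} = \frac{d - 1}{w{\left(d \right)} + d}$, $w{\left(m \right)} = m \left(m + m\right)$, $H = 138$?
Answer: $\frac{1423060}{37} - \frac{17 i}{111} \approx 38461.0 - 0.15315 i$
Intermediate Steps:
$w{\left(m \right)} = 2 m^{2}$ ($w{\left(m \right)} = m 2 m = 2 m^{2}$)
$Z{\left(d \right)} = \frac{-1 + d}{d + 2 d^{2}}$ ($Z{\left(d \right)} = \frac{d - 1}{2 d^{2} + d} = \frac{-1 + d}{d + 2 d^{2}}$)
$n{\left(v,Y \right)} = 138 + v$ ($n{\left(v,Y \right)} = v + 138 = 138 + v$)
$n{\left(Z{\left(\sqrt{-2 - 7} \right)},-65 \right)} - -38323 = \left(138 + \frac{-1 + \sqrt{-2 - 7}}{\sqrt{-2 - 7} \left(1 + 2 \sqrt{-2 - 7}\right)}\right) - -38323 = \left(138 + \frac{-1 + \sqrt{-9}}{\sqrt{-9} \left(1 + 2 \sqrt{-9}\right)}\right) + 38323 = \left(138 + \frac{-1 + 3 i}{3 i \left(1 + 2 \cdot 3 i\right)}\right) + 38323 = \left(138 + \frac{- \frac{i}{3} \left(-1 + 3 i\right)}{1 + 6 i}\right) + 38323 = \left(138 + - \frac{i}{3} \frac{1 - 6 i}{37} \left(-1 + 3 i\right)\right) + 38323 = \left(138 - \frac{i \left(1 - 6 i\right) \left(-1 + 3 i\right)}{111}\right) + 38323 = 38461 - \frac{i \left(1 - 6 i\right) \left(-1 + 3 i\right)}{111}$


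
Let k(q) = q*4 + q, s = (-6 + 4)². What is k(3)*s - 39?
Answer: 21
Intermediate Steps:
s = 4 (s = (-2)² = 4)
k(q) = 5*q (k(q) = 4*q + q = 5*q)
k(3)*s - 39 = (5*3)*4 - 39 = 15*4 - 39 = 60 - 39 = 21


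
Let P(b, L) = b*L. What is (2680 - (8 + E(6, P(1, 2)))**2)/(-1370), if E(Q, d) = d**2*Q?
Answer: -828/685 ≈ -1.2088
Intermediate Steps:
P(b, L) = L*b
E(Q, d) = Q*d**2
(2680 - (8 + E(6, P(1, 2)))**2)/(-1370) = (2680 - (8 + 6*(2*1)**2)**2)/(-1370) = (2680 - (8 + 6*2**2)**2)*(-1/1370) = (2680 - (8 + 6*4)**2)*(-1/1370) = (2680 - (8 + 24)**2)*(-1/1370) = (2680 - 1*32**2)*(-1/1370) = (2680 - 1*1024)*(-1/1370) = (2680 - 1024)*(-1/1370) = 1656*(-1/1370) = -828/685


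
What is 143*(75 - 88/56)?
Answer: 73502/7 ≈ 10500.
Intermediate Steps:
143*(75 - 88/56) = 143*(75 - 88*1/56) = 143*(75 - 11/7) = 143*(514/7) = 73502/7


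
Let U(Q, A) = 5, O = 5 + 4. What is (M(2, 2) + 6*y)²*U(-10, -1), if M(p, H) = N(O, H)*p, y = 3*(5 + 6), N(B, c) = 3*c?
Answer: 220500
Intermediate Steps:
O = 9
y = 33 (y = 3*11 = 33)
M(p, H) = 3*H*p (M(p, H) = (3*H)*p = 3*H*p)
(M(2, 2) + 6*y)²*U(-10, -1) = (3*2*2 + 6*33)²*5 = (12 + 198)²*5 = 210²*5 = 44100*5 = 220500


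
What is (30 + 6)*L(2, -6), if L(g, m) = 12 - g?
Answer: 360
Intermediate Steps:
(30 + 6)*L(2, -6) = (30 + 6)*(12 - 1*2) = 36*(12 - 2) = 36*10 = 360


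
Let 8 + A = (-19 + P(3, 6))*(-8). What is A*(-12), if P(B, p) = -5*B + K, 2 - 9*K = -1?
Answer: -3136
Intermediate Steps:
K = ⅓ (K = 2/9 - ⅑*(-1) = 2/9 + ⅑ = ⅓ ≈ 0.33333)
P(B, p) = ⅓ - 5*B (P(B, p) = -5*B + ⅓ = ⅓ - 5*B)
A = 784/3 (A = -8 + (-19 + (⅓ - 5*3))*(-8) = -8 + (-19 + (⅓ - 15))*(-8) = -8 + (-19 - 44/3)*(-8) = -8 - 101/3*(-8) = -8 + 808/3 = 784/3 ≈ 261.33)
A*(-12) = (784/3)*(-12) = -3136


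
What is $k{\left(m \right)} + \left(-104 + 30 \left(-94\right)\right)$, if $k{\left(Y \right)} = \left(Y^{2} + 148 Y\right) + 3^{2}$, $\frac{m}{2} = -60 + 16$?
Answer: $-8195$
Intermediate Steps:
$m = -88$ ($m = 2 \left(-60 + 16\right) = 2 \left(-44\right) = -88$)
$k{\left(Y \right)} = 9 + Y^{2} + 148 Y$ ($k{\left(Y \right)} = \left(Y^{2} + 148 Y\right) + 9 = 9 + Y^{2} + 148 Y$)
$k{\left(m \right)} + \left(-104 + 30 \left(-94\right)\right) = \left(9 + \left(-88\right)^{2} + 148 \left(-88\right)\right) + \left(-104 + 30 \left(-94\right)\right) = \left(9 + 7744 - 13024\right) - 2924 = -5271 - 2924 = -8195$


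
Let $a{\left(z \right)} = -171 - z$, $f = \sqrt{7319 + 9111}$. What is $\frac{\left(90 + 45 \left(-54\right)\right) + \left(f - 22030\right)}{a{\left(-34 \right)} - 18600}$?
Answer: $\frac{24370}{18737} - \frac{\sqrt{16430}}{18737} \approx 1.2938$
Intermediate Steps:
$f = \sqrt{16430} \approx 128.18$
$\frac{\left(90 + 45 \left(-54\right)\right) + \left(f - 22030\right)}{a{\left(-34 \right)} - 18600} = \frac{\left(90 + 45 \left(-54\right)\right) + \left(\sqrt{16430} - 22030\right)}{\left(-171 - -34\right) - 18600} = \frac{\left(90 - 2430\right) - \left(22030 - \sqrt{16430}\right)}{\left(-171 + 34\right) - 18600} = \frac{-2340 - \left(22030 - \sqrt{16430}\right)}{-137 - 18600} = \frac{-24370 + \sqrt{16430}}{-18737} = \left(-24370 + \sqrt{16430}\right) \left(- \frac{1}{18737}\right) = \frac{24370}{18737} - \frac{\sqrt{16430}}{18737}$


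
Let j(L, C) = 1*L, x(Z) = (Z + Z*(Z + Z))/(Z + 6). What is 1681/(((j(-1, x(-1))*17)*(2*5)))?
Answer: -1681/170 ≈ -9.8882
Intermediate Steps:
x(Z) = (Z + 2*Z**2)/(6 + Z) (x(Z) = (Z + Z*(2*Z))/(6 + Z) = (Z + 2*Z**2)/(6 + Z))
j(L, C) = L
1681/(((j(-1, x(-1))*17)*(2*5))) = 1681/(((-1*17)*(2*5))) = 1681/((-17*10)) = 1681/(-170) = 1681*(-1/170) = -1681/170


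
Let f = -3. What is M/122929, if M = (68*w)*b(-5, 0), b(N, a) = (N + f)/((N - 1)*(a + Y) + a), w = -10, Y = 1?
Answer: -2720/368787 ≈ -0.0073755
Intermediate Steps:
b(N, a) = (-3 + N)/(a + (1 + a)*(-1 + N)) (b(N, a) = (N - 3)/((N - 1)*(a + 1) + a) = (-3 + N)/((-1 + N)*(1 + a) + a) = (-3 + N)/((1 + a)*(-1 + N) + a) = (-3 + N)/(a + (1 + a)*(-1 + N)))
M = -2720/3 (M = (68*(-10))*((-3 - 5)/(-1 - 5 - 5*0)) = -680*(-8)/(-1 - 5 + 0) = -680*(-8)/(-6) = -(-340)*(-8)/3 = -680*4/3 = -2720/3 ≈ -906.67)
M/122929 = -2720/3/122929 = -2720/3*1/122929 = -2720/368787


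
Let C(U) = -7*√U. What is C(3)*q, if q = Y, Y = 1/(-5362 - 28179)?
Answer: 7*√3/33541 ≈ 0.00036148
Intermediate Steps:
Y = -1/33541 (Y = 1/(-33541) = -1/33541 ≈ -2.9814e-5)
q = -1/33541 ≈ -2.9814e-5
C(3)*q = -7*√3*(-1/33541) = 7*√3/33541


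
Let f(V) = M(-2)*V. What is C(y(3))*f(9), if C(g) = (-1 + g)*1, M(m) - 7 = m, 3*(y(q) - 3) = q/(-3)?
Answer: 75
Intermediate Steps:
y(q) = 3 - q/9 (y(q) = 3 + (q/(-3))/3 = 3 + (q*(-⅓))/3 = 3 + (-q/3)/3 = 3 - q/9)
M(m) = 7 + m
C(g) = -1 + g
f(V) = 5*V (f(V) = (7 - 2)*V = 5*V)
C(y(3))*f(9) = (-1 + (3 - ⅑*3))*(5*9) = (-1 + (3 - ⅓))*45 = (-1 + 8/3)*45 = (5/3)*45 = 75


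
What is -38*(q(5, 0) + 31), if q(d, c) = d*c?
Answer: -1178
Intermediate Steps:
q(d, c) = c*d
-38*(q(5, 0) + 31) = -38*(0*5 + 31) = -38*(0 + 31) = -38*31 = -1178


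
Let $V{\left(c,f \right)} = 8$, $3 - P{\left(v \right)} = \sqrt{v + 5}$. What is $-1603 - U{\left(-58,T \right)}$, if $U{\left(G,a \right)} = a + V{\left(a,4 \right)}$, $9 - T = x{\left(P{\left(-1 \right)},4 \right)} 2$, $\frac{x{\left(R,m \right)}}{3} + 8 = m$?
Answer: $-1644$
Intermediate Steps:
$P{\left(v \right)} = 3 - \sqrt{5 + v}$ ($P{\left(v \right)} = 3 - \sqrt{v + 5} = 3 - \sqrt{5 + v}$)
$x{\left(R,m \right)} = -24 + 3 m$
$T = 33$ ($T = 9 - \left(-24 + 3 \cdot 4\right) 2 = 9 - \left(-24 + 12\right) 2 = 9 - \left(-12\right) 2 = 9 - -24 = 9 + 24 = 33$)
$U{\left(G,a \right)} = 8 + a$ ($U{\left(G,a \right)} = a + 8 = 8 + a$)
$-1603 - U{\left(-58,T \right)} = -1603 - \left(8 + 33\right) = -1603 - 41 = -1644$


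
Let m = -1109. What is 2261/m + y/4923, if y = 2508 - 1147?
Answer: -9621554/5459607 ≈ -1.7623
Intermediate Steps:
y = 1361
2261/m + y/4923 = 2261/(-1109) + 1361/4923 = 2261*(-1/1109) + 1361*(1/4923) = -2261/1109 + 1361/4923 = -9621554/5459607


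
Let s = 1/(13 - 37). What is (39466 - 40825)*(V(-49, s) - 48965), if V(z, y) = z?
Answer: 66610026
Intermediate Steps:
s = -1/24 (s = 1/(-24) = -1/24 ≈ -0.041667)
(39466 - 40825)*(V(-49, s) - 48965) = (39466 - 40825)*(-49 - 48965) = -1359*(-49014) = 66610026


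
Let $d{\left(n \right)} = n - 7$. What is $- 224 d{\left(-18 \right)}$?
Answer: $5600$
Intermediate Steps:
$d{\left(n \right)} = -7 + n$ ($d{\left(n \right)} = n - 7 = -7 + n$)
$- 224 d{\left(-18 \right)} = - 224 \left(-7 - 18\right) = \left(-224\right) \left(-25\right) = 5600$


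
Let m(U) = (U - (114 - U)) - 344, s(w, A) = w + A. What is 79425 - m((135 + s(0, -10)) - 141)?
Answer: 79915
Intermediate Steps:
s(w, A) = A + w
m(U) = -458 + 2*U (m(U) = (U + (-114 + U)) - 344 = (-114 + 2*U) - 344 = -458 + 2*U)
79425 - m((135 + s(0, -10)) - 141) = 79425 - (-458 + 2*((135 + (-10 + 0)) - 141)) = 79425 - (-458 + 2*((135 - 10) - 141)) = 79425 - (-458 + 2*(125 - 141)) = 79425 - (-458 + 2*(-16)) = 79425 - (-458 - 32) = 79425 - 1*(-490) = 79425 + 490 = 79915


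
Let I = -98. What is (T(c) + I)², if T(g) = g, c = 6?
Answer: 8464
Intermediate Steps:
(T(c) + I)² = (6 - 98)² = (-92)² = 8464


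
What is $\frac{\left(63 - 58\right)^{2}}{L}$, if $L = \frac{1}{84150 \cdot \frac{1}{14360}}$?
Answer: $\frac{210375}{1436} \approx 146.5$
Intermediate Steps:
$L = \frac{1436}{8415}$ ($L = \frac{1}{84150 \cdot \frac{1}{14360}} = \frac{1}{\frac{8415}{1436}} = \frac{1436}{8415} \approx 0.17065$)
$\frac{\left(63 - 58\right)^{2}}{L} = \frac{\left(63 - 58\right)^{2}}{\frac{1436}{8415}} = 5^{2} \cdot \frac{8415}{1436} = 25 \cdot \frac{8415}{1436} = \frac{210375}{1436}$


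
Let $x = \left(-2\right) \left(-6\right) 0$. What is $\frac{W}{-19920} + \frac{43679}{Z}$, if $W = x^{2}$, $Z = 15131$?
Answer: $\frac{43679}{15131} \approx 2.8867$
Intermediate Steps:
$x = 0$ ($x = 12 \cdot 0 = 0$)
$W = 0$ ($W = 0^{2} = 0$)
$\frac{W}{-19920} + \frac{43679}{Z} = \frac{0}{-19920} + \frac{43679}{15131} = 0 \left(- \frac{1}{19920}\right) + 43679 \cdot \frac{1}{15131} = 0 + \frac{43679}{15131} = \frac{43679}{15131}$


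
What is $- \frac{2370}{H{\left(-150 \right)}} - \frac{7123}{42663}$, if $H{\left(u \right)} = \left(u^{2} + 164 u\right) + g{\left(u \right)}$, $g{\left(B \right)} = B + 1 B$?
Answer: $\frac{2800537}{3413040} \approx 0.82054$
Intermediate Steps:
$g{\left(B \right)} = 2 B$ ($g{\left(B \right)} = B + B = 2 B$)
$H{\left(u \right)} = u^{2} + 166 u$ ($H{\left(u \right)} = \left(u^{2} + 164 u\right) + 2 u = u^{2} + 166 u$)
$- \frac{2370}{H{\left(-150 \right)}} - \frac{7123}{42663} = - \frac{2370}{\left(-150\right) \left(166 - 150\right)} - \frac{7123}{42663} = - \frac{2370}{\left(-150\right) 16} - \frac{7123}{42663} = - \frac{2370}{-2400} - \frac{7123}{42663} = \left(-2370\right) \left(- \frac{1}{2400}\right) - \frac{7123}{42663} = \frac{79}{80} - \frac{7123}{42663} = \frac{2800537}{3413040}$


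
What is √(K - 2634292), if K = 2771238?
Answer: √136946 ≈ 370.06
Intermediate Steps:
√(K - 2634292) = √(2771238 - 2634292) = √136946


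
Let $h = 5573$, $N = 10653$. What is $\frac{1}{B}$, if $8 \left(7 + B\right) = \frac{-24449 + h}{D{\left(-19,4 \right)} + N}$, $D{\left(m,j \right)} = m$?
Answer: $- \frac{1636}{11815} \approx -0.13847$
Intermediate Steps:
$B = - \frac{11815}{1636}$ ($B = -7 + \frac{\left(-24449 + 5573\right) \frac{1}{-19 + 10653}}{8} = -7 + \frac{\left(-18876\right) \frac{1}{10634}}{8} = -7 + \frac{1}{8} \left(- \frac{726}{409}\right) = -7 - \frac{363}{1636} = - \frac{11815}{1636} \approx -7.2219$)
$\frac{1}{B} = \frac{1}{- \frac{11815}{1636}} = - \frac{1636}{11815}$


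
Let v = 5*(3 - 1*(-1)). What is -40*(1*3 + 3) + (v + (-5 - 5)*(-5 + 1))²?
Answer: 3360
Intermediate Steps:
v = 20 (v = 5*(3 + 1) = 5*4 = 20)
-40*(1*3 + 3) + (v + (-5 - 5)*(-5 + 1))² = -40*(1*3 + 3) + (20 + (-5 - 5)*(-5 + 1))² = -40*(3 + 3) + (20 - 10*(-4))² = -40*6 + (20 + 40)² = -240 + 60² = -240 + 3600 = 3360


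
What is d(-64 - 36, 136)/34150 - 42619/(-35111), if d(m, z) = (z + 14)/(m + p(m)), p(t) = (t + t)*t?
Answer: 579264767633/477218178700 ≈ 1.2138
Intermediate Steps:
p(t) = 2*t² (p(t) = (2*t)*t = 2*t²)
d(m, z) = (14 + z)/(m + 2*m²) (d(m, z) = (z + 14)/(m + 2*m²) = (14 + z)/(m + 2*m²))
d(-64 - 36, 136)/34150 - 42619/(-35111) = ((14 + 136)/((-64 - 36)*(1 + 2*(-64 - 36))))/34150 - 42619/(-35111) = (150/(-100*(1 + 2*(-100))))*(1/34150) - 42619*(-1/35111) = -1/100*150/(1 - 200)*(1/34150) + 42619/35111 = -1/100*150/(-199)*(1/34150) + 42619/35111 = -1/100*(-1/199)*150*(1/34150) + 42619/35111 = (3/398)*(1/34150) + 42619/35111 = 3/13591700 + 42619/35111 = 579264767633/477218178700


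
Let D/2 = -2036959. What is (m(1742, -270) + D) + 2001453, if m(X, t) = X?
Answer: -2070723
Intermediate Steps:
D = -4073918 (D = 2*(-2036959) = -4073918)
(m(1742, -270) + D) + 2001453 = (1742 - 4073918) + 2001453 = -4072176 + 2001453 = -2070723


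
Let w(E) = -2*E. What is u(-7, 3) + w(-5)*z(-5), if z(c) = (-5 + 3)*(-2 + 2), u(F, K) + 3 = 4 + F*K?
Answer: -20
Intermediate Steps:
u(F, K) = 1 + F*K (u(F, K) = -3 + (4 + F*K) = 1 + F*K)
z(c) = 0 (z(c) = -2*0 = 0)
u(-7, 3) + w(-5)*z(-5) = (1 - 7*3) - 2*(-5)*0 = (1 - 21) + 10*0 = -20 + 0 = -20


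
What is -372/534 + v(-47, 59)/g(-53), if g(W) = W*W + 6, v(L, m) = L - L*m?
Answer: 68084/250535 ≈ 0.27175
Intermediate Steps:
v(L, m) = L - L*m
g(W) = 6 + W**2 (g(W) = W**2 + 6 = 6 + W**2)
-372/534 + v(-47, 59)/g(-53) = -372/534 + (-47*(1 - 1*59))/(6 + (-53)**2) = -372*1/534 + (-47*(1 - 59))/(6 + 2809) = -62/89 - 47*(-58)/2815 = -62/89 + 2726*(1/2815) = -62/89 + 2726/2815 = 68084/250535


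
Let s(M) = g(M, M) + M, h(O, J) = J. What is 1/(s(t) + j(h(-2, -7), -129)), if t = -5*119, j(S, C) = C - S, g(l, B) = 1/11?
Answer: -11/7886 ≈ -0.0013949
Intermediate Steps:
g(l, B) = 1/11
t = -595
s(M) = 1/11 + M
1/(s(t) + j(h(-2, -7), -129)) = 1/((1/11 - 595) + (-129 - 1*(-7))) = 1/(-6544/11 + (-129 + 7)) = 1/(-6544/11 - 122) = 1/(-7886/11) = -11/7886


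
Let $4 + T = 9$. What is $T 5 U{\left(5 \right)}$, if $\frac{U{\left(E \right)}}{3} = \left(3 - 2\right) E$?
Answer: $375$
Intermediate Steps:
$T = 5$ ($T = -4 + 9 = 5$)
$U{\left(E \right)} = 3 E$ ($U{\left(E \right)} = 3 \left(3 - 2\right) E = 3 \cdot 1 E = 3 E$)
$T 5 U{\left(5 \right)} = 5 \cdot 5 \cdot 3 \cdot 5 = 25 \cdot 15 = 375$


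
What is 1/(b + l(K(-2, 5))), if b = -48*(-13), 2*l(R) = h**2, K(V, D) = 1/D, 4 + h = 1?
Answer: 2/1257 ≈ 0.0015911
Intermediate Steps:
h = -3 (h = -4 + 1 = -3)
l(R) = 9/2 (l(R) = (1/2)*(-3)**2 = (1/2)*9 = 9/2)
b = 624
1/(b + l(K(-2, 5))) = 1/(624 + 9/2) = 1/(1257/2) = 2/1257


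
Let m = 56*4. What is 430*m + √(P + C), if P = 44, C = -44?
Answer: 96320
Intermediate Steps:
m = 224
430*m + √(P + C) = 430*224 + √(44 - 44) = 96320 + √0 = 96320 + 0 = 96320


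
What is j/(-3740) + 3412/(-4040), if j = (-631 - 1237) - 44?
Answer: -12591/37774 ≈ -0.33332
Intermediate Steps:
j = -1912 (j = -1868 - 44 = -1912)
j/(-3740) + 3412/(-4040) = -1912/(-3740) + 3412/(-4040) = -1912*(-1/3740) + 3412*(-1/4040) = 478/935 - 853/1010 = -12591/37774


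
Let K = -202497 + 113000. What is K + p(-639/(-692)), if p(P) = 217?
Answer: -89280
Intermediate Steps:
K = -89497
K + p(-639/(-692)) = -89497 + 217 = -89280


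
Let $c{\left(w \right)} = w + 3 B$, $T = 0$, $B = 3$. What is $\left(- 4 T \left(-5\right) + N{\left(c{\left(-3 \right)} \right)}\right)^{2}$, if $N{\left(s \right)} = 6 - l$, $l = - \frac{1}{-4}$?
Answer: $\frac{529}{16} \approx 33.063$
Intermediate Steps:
$l = \frac{1}{4}$ ($l = \left(-1\right) \left(- \frac{1}{4}\right) = \frac{1}{4} \approx 0.25$)
$c{\left(w \right)} = 9 + w$ ($c{\left(w \right)} = w + 3 \cdot 3 = w + 9 = 9 + w$)
$N{\left(s \right)} = \frac{23}{4}$ ($N{\left(s \right)} = 6 - \frac{1}{4} = \frac{23}{4}$)
$\left(- 4 T \left(-5\right) + N{\left(c{\left(-3 \right)} \right)}\right)^{2} = \left(\left(-4\right) 0 \left(-5\right) + \frac{23}{4}\right)^{2} = \left(0 \left(-5\right) + \frac{23}{4}\right)^{2} = \left(0 + \frac{23}{4}\right)^{2} = \left(\frac{23}{4}\right)^{2} = \frac{529}{16}$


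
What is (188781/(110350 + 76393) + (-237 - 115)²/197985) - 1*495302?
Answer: -18312399987696253/36972312855 ≈ -4.9530e+5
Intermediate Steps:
(188781/(110350 + 76393) + (-237 - 115)²/197985) - 1*495302 = (188781/186743 + (-352)²*(1/197985)) - 495302 = (188781*(1/186743) + 123904*(1/197985)) - 495302 = (188781/186743 + 123904/197985) - 495302 = 60514010957/36972312855 - 495302 = -18312399987696253/36972312855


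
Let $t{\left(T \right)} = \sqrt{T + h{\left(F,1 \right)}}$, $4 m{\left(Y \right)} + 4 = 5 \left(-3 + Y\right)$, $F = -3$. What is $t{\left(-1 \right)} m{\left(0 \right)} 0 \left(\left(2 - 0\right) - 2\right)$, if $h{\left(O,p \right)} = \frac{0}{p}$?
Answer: $0$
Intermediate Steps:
$h{\left(O,p \right)} = 0$
$m{\left(Y \right)} = - \frac{19}{4} + \frac{5 Y}{4}$ ($m{\left(Y \right)} = -1 + \frac{5 \left(-3 + Y\right)}{4} = -1 + \frac{-15 + 5 Y}{4} = -1 + \left(- \frac{15}{4} + \frac{5 Y}{4}\right) = - \frac{19}{4} + \frac{5 Y}{4}$)
$t{\left(T \right)} = \sqrt{T}$ ($t{\left(T \right)} = \sqrt{T + 0} = \sqrt{T}$)
$t{\left(-1 \right)} m{\left(0 \right)} 0 \left(\left(2 - 0\right) - 2\right) = \sqrt{-1} \left(- \frac{19}{4} + \frac{5}{4} \cdot 0\right) 0 \left(\left(2 - 0\right) - 2\right) = i \left(- \frac{19}{4} + 0\right) 0 \left(\left(2 + 0\right) - 2\right) = i \left(- \frac{19}{4}\right) 0 \left(2 - 2\right) = - \frac{19 i}{4} \cdot 0 \cdot 0 = - \frac{19 i}{4} \cdot 0 = 0$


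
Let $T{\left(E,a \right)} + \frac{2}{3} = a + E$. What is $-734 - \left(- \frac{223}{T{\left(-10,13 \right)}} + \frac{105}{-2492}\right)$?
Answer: $- \frac{1590859}{2492} \approx -638.39$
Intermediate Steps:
$T{\left(E,a \right)} = - \frac{2}{3} + E + a$ ($T{\left(E,a \right)} = - \frac{2}{3} + \left(a + E\right) = - \frac{2}{3} + \left(E + a\right) = - \frac{2}{3} + E + a$)
$-734 - \left(- \frac{223}{T{\left(-10,13 \right)}} + \frac{105}{-2492}\right) = -734 - \left(- \frac{223}{- \frac{2}{3} - 10 + 13} + \frac{105}{-2492}\right) = -734 - \left(- \frac{223}{\frac{7}{3}} + 105 \left(- \frac{1}{2492}\right)\right) = -734 - \left(\left(-223\right) \frac{3}{7} - \frac{15}{356}\right) = -734 - \left(- \frac{669}{7} - \frac{15}{356}\right) = -734 - - \frac{238269}{2492} = -734 + \frac{238269}{2492} = - \frac{1590859}{2492}$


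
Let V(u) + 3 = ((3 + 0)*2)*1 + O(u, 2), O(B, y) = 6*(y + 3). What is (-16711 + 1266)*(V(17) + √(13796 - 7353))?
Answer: -509685 - 15445*√6443 ≈ -1.7494e+6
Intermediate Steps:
O(B, y) = 18 + 6*y (O(B, y) = 6*(3 + y) = 18 + 6*y)
V(u) = 33 (V(u) = -3 + (((3 + 0)*2)*1 + (18 + 6*2)) = -3 + ((3*2)*1 + (18 + 12)) = -3 + (6*1 + 30) = -3 + (6 + 30) = -3 + 36 = 33)
(-16711 + 1266)*(V(17) + √(13796 - 7353)) = (-16711 + 1266)*(33 + √(13796 - 7353)) = -15445*(33 + √6443) = -509685 - 15445*√6443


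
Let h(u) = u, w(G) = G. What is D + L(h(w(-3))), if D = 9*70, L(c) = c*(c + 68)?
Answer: 435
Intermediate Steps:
L(c) = c*(68 + c)
D = 630
D + L(h(w(-3))) = 630 - 3*(68 - 3) = 630 - 3*65 = 630 - 195 = 435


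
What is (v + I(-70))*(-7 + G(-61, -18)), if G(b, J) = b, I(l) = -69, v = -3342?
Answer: 231948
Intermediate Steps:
(v + I(-70))*(-7 + G(-61, -18)) = (-3342 - 69)*(-7 - 61) = -3411*(-68) = 231948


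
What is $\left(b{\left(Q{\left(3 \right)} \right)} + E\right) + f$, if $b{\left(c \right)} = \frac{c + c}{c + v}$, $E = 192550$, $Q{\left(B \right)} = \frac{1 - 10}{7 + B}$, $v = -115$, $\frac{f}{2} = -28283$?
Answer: $\frac{157605474}{1159} \approx 1.3598 \cdot 10^{5}$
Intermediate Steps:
$f = -56566$ ($f = 2 \left(-28283\right) = -56566$)
$Q{\left(B \right)} = - \frac{9}{7 + B}$
$b{\left(c \right)} = \frac{2 c}{-115 + c}$ ($b{\left(c \right)} = \frac{c + c}{c - 115} = \frac{2 c}{-115 + c}$)
$\left(b{\left(Q{\left(3 \right)} \right)} + E\right) + f = \left(\frac{2 \left(- \frac{9}{7 + 3}\right)}{-115 - \frac{9}{7 + 3}} + 192550\right) - 56566 = \left(\frac{2 \left(- \frac{9}{10}\right)}{-115 - \frac{9}{10}} + 192550\right) - 56566 = \left(\frac{2 \left(\left(-9\right) \frac{1}{10}\right)}{-115 - \frac{9}{10}} + 192550\right) - 56566 = \left(2 \left(- \frac{9}{10}\right) \frac{1}{-115 - \frac{9}{10}} + 192550\right) - 56566 = \left(2 \left(- \frac{9}{10}\right) \frac{1}{- \frac{1159}{10}} + 192550\right) - 56566 = \left(2 \left(- \frac{9}{10}\right) \left(- \frac{10}{1159}\right) + 192550\right) - 56566 = \left(\frac{18}{1159} + 192550\right) - 56566 = \frac{223165468}{1159} - 56566 = \frac{157605474}{1159}$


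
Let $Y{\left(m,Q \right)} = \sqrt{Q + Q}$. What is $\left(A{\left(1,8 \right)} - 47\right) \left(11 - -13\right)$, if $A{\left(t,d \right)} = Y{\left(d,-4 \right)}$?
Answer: $-1128 + 48 i \sqrt{2} \approx -1128.0 + 67.882 i$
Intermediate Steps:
$Y{\left(m,Q \right)} = \sqrt{2} \sqrt{Q}$ ($Y{\left(m,Q \right)} = \sqrt{2 Q} = \sqrt{2} \sqrt{Q}$)
$A{\left(t,d \right)} = 2 i \sqrt{2}$ ($A{\left(t,d \right)} = \sqrt{2} \sqrt{-4} = \sqrt{2} \cdot 2 i = 2 i \sqrt{2}$)
$\left(A{\left(1,8 \right)} - 47\right) \left(11 - -13\right) = \left(2 i \sqrt{2} - 47\right) \left(11 - -13\right) = \left(-47 + 2 i \sqrt{2}\right) \left(11 + 13\right) = \left(-47 + 2 i \sqrt{2}\right) 24 = -1128 + 48 i \sqrt{2}$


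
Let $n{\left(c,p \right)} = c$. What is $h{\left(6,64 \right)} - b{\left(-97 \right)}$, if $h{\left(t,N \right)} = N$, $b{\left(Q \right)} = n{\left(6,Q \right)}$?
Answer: $58$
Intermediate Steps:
$b{\left(Q \right)} = 6$
$h{\left(6,64 \right)} - b{\left(-97 \right)} = 64 - 6 = 58$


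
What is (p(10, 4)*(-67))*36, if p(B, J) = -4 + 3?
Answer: 2412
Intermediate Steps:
p(B, J) = -1
(p(10, 4)*(-67))*36 = -1*(-67)*36 = 67*36 = 2412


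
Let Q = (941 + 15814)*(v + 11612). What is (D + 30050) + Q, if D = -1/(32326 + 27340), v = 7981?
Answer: 19588990104489/59666 ≈ 3.2831e+8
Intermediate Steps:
D = -1/59666 ≈ -1.6760e-5
Q = 328280715 (Q = (941 + 15814)*(7981 + 11612) = 16755*19593 = 328280715)
(D + 30050) + Q = (-1/59666 + 30050) + 328280715 = 1792963299/59666 + 328280715 = 19588990104489/59666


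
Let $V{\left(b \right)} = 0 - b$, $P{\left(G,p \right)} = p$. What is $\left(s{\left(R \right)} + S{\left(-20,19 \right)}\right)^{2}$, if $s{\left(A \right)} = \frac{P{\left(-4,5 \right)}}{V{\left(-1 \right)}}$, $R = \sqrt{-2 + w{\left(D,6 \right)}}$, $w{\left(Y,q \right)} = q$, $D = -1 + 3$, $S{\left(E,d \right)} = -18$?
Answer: $169$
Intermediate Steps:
$D = 2$
$R = 2$ ($R = \sqrt{-2 + 6} = \sqrt{4} = 2$)
$V{\left(b \right)} = - b$
$s{\left(A \right)} = 5$ ($s{\left(A \right)} = \frac{5}{\left(-1\right) \left(-1\right)} = \frac{5}{1} = 5 \cdot 1 = 5$)
$\left(s{\left(R \right)} + S{\left(-20,19 \right)}\right)^{2} = \left(5 - 18\right)^{2} = \left(-13\right)^{2} = 169$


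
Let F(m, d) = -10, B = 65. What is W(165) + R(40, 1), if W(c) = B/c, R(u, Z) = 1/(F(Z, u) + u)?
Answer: 47/110 ≈ 0.42727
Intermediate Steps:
R(u, Z) = 1/(-10 + u)
W(c) = 65/c
W(165) + R(40, 1) = 65/165 + 1/(-10 + 40) = 65*(1/165) + 1/30 = 13/33 + 1/30 = 47/110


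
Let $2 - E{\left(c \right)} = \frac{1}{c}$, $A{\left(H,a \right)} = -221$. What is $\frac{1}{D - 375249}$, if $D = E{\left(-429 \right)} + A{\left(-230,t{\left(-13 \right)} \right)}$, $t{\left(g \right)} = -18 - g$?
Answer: $- \frac{429}{161075771} \approx -2.6633 \cdot 10^{-6}$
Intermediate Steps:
$E{\left(c \right)} = 2 - \frac{1}{c}$
$D = - \frac{93950}{429}$ ($D = \left(2 - \frac{1}{-429}\right) - 221 = \left(2 - - \frac{1}{429}\right) - 221 = \left(2 + \frac{1}{429}\right) - 221 = \frac{859}{429} - 221 = - \frac{93950}{429} \approx -219.0$)
$\frac{1}{D - 375249} = \frac{1}{- \frac{93950}{429} - 375249} = \frac{1}{- \frac{161075771}{429}} = - \frac{429}{161075771}$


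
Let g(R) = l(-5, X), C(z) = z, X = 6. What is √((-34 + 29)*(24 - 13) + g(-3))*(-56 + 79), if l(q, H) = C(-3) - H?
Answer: 184*I ≈ 184.0*I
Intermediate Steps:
l(q, H) = -3 - H
g(R) = -9 (g(R) = -3 - 1*6 = -3 - 6 = -9)
√((-34 + 29)*(24 - 13) + g(-3))*(-56 + 79) = √((-34 + 29)*(24 - 13) - 9)*(-56 + 79) = √(-5*11 - 9)*23 = √(-55 - 9)*23 = √(-64)*23 = (8*I)*23 = 184*I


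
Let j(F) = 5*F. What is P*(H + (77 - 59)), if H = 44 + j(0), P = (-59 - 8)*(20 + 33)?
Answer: -220162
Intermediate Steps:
P = -3551 (P = -67*53 = -3551)
H = 44 (H = 44 + 5*0 = 44 + 0 = 44)
P*(H + (77 - 59)) = -3551*(44 + (77 - 59)) = -3551*(44 + 18) = -3551*62 = -220162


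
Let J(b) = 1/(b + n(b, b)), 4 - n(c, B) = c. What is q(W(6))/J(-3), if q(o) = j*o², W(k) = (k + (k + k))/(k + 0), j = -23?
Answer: -828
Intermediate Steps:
n(c, B) = 4 - c
J(b) = ¼ (J(b) = 1/(b + (4 - b)) = 1/4 = ¼)
W(k) = 3 (W(k) = (k + 2*k)/k = (3*k)/k = 3)
q(o) = -23*o²
q(W(6))/J(-3) = (-23*3²)/(¼) = -23*9*4 = -207*4 = -828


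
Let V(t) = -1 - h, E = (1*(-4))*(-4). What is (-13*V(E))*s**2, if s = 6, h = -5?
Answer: -1872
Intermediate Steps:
E = 16 (E = -4*(-4) = 16)
V(t) = 4 (V(t) = -1 - 1*(-5) = -1 + 5 = 4)
(-13*V(E))*s**2 = -13*4*6**2 = -52*36 = -1872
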